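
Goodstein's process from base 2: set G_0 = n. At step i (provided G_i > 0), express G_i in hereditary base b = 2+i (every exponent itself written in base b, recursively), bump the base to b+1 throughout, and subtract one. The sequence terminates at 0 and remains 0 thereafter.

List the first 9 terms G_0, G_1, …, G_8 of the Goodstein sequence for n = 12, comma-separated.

12, 107, 1065, 15685, 280019, 5764910, 134217867, 3486784574, 100000000211

base 2: 12 = 2^(2 + 1) + 2^2; at 3: 3^(3 + 1) + 3^3 = 108; next = 107
base 3: 107 = 3^(3 + 1) + 2·3^2 + 2·3 + 2; at 4: 4^(4 + 1) + 2·4^2 + 2·4 + 2 = 1066; next = 1065
base 4: 1065 = 4^(4 + 1) + 2·4^2 + 2·4 + 1; at 5: 5^(5 + 1) + 2·5^2 + 2·5 + 1 = 15686; next = 15685
base 5: 15685 = 5^(5 + 1) + 2·5^2 + 2·5; at 6: 6^(6 + 1) + 2·6^2 + 2·6 = 280020; next = 280019
base 6: 280019 = 6^(6 + 1) + 2·6^2 + 6 + 5; at 7: 7^(7 + 1) + 2·7^2 + 7 + 5 = 5764911; next = 5764910
base 7: 5764910 = 7^(7 + 1) + 2·7^2 + 7 + 4; at 8: 8^(8 + 1) + 2·8^2 + 8 + 4 = 134217868; next = 134217867
base 8: 134217867 = 8^(8 + 1) + 2·8^2 + 8 + 3; at 9: 9^(9 + 1) + 2·9^2 + 9 + 3 = 3486784575; next = 3486784574
base 9: 3486784574 = 9^(9 + 1) + 2·9^2 + 9 + 2; at 10: 10^(10 + 1) + 2·10^2 + 10 + 2 = 100000000212; next = 100000000211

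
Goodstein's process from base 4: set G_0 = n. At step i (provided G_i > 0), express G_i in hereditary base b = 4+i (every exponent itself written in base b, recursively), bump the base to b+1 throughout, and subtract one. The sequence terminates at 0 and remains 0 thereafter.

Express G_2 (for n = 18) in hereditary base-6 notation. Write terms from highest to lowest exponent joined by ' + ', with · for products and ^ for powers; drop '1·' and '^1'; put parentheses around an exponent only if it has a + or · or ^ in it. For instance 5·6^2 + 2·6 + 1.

G_0=18  [base 4] 4^2 + 2  →[4↦5]→  5^2 + 2 = 27  −1 ⇒ G_1=26
G_1=26  [base 5] 5^2 + 1  →[5↦6]→  6^2 + 1 = 37  −1 ⇒ G_2=36

6^2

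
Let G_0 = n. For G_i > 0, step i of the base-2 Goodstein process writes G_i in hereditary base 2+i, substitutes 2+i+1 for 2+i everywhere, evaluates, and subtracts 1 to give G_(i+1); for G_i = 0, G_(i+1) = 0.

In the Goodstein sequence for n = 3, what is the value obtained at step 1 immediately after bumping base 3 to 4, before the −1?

3 —HB2→ 2 + 1 —bump→ 3 + 1 = 4 —(−1)→ 3
3 —HB3→ 3 —bump→ 4 = 4 —(−1)→ 3

4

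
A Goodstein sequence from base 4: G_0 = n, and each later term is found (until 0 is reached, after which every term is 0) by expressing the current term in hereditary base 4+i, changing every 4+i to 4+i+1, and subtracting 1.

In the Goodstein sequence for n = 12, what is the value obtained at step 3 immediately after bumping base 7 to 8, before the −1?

18

(0) 12|_4 = 3·4 ↦ 3·5|_5 = 15 ⇒ 14
(1) 14|_5 = 2·5 + 4 ↦ 2·6 + 4|_6 = 16 ⇒ 15
(2) 15|_6 = 2·6 + 3 ↦ 2·7 + 3|_7 = 17 ⇒ 16
(3) 16|_7 = 2·7 + 2 ↦ 2·8 + 2|_8 = 18 ⇒ 17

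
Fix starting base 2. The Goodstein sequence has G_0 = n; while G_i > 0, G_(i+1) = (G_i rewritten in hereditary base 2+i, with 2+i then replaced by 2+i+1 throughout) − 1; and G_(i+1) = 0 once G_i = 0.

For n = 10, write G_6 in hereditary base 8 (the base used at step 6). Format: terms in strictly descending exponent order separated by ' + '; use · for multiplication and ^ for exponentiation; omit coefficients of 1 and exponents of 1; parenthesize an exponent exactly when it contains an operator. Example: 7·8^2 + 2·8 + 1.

base 2: 10 = 2^(2 + 1) + 2; at 3: 3^(3 + 1) + 3 = 84; next = 83
base 3: 83 = 3^(3 + 1) + 2; at 4: 4^(4 + 1) + 2 = 1026; next = 1025
base 4: 1025 = 4^(4 + 1) + 1; at 5: 5^(5 + 1) + 1 = 15626; next = 15625
base 5: 15625 = 5^(5 + 1); at 6: 6^(6 + 1) = 279936; next = 279935
base 6: 279935 = 5·6^6 + 5·6^5 + 5·6^4 + 5·6^3 + 5·6^2 + 5·6 + 5; at 7: 5·7^7 + 5·7^5 + 5·7^4 + 5·7^3 + 5·7^2 + 5·7 + 5 = 4215755; next = 4215754
base 7: 4215754 = 5·7^7 + 5·7^5 + 5·7^4 + 5·7^3 + 5·7^2 + 5·7 + 4; at 8: 5·8^8 + 5·8^5 + 5·8^4 + 5·8^3 + 5·8^2 + 5·8 + 4 = 84073324; next = 84073323
base 8: 84073323 = 5·8^8 + 5·8^5 + 5·8^4 + 5·8^3 + 5·8^2 + 5·8 + 3; at 9: 5·9^9 + 5·9^5 + 5·9^4 + 5·9^3 + 5·9^2 + 5·9 + 3 = 1937434593; next = 1937434592

5·8^8 + 5·8^5 + 5·8^4 + 5·8^3 + 5·8^2 + 5·8 + 3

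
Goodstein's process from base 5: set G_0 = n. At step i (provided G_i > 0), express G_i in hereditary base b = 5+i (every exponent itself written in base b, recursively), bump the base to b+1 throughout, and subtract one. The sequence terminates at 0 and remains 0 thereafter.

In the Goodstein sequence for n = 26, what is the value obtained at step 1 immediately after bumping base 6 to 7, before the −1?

49

26 —HB5→ 5^2 + 1 —bump→ 6^2 + 1 = 37 —(−1)→ 36
36 —HB6→ 6^2 —bump→ 7^2 = 49 —(−1)→ 48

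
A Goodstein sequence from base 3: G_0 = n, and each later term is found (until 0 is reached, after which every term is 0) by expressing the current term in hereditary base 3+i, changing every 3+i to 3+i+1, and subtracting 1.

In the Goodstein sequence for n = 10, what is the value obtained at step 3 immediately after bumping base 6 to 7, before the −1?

31

base 3: 10 = 3^2 + 1; at 4: 4^2 + 1 = 17; next = 16
base 4: 16 = 4^2; at 5: 5^2 = 25; next = 24
base 5: 24 = 4·5 + 4; at 6: 4·6 + 4 = 28; next = 27
base 6: 27 = 4·6 + 3; at 7: 4·7 + 3 = 31; next = 30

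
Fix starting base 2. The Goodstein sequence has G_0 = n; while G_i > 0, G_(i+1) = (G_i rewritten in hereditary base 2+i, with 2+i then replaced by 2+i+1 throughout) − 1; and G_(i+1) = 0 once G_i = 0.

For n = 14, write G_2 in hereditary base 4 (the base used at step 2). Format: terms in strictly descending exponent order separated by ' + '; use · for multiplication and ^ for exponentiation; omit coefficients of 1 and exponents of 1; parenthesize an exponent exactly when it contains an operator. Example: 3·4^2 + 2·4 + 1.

4^(4 + 1) + 4^4 + 1

i=0: 14 = 2^(2 + 1) + 2^2 + 2 (b=2); 2→3: 3^(3 + 1) + 3^3 + 3 = 111; 111−1 = 110
i=1: 110 = 3^(3 + 1) + 3^3 + 2 (b=3); 3→4: 4^(4 + 1) + 4^4 + 2 = 1282; 1282−1 = 1281
i=2: 1281 = 4^(4 + 1) + 4^4 + 1 (b=4); 4→5: 5^(5 + 1) + 5^5 + 1 = 18751; 18751−1 = 18750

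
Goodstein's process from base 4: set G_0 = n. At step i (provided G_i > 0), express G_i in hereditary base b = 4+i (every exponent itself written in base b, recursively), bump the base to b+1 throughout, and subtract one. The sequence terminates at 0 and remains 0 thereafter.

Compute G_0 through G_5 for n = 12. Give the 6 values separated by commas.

12 —HB4→ 3·4 —bump→ 3·5 = 15 —(−1)→ 14
14 —HB5→ 2·5 + 4 —bump→ 2·6 + 4 = 16 —(−1)→ 15
15 —HB6→ 2·6 + 3 —bump→ 2·7 + 3 = 17 —(−1)→ 16
16 —HB7→ 2·7 + 2 —bump→ 2·8 + 2 = 18 —(−1)→ 17
17 —HB8→ 2·8 + 1 —bump→ 2·9 + 1 = 19 —(−1)→ 18

12, 14, 15, 16, 17, 18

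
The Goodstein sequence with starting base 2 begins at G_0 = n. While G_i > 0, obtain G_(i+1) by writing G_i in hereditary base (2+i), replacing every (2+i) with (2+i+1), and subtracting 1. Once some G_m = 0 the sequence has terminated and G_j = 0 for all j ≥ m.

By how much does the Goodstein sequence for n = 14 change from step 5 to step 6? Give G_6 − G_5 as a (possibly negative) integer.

(0) 14|_2 = 2^(2 + 1) + 2^2 + 2 ↦ 3^(3 + 1) + 3^3 + 3|_3 = 111 ⇒ 110
(1) 110|_3 = 3^(3 + 1) + 3^3 + 2 ↦ 4^(4 + 1) + 4^4 + 2|_4 = 1282 ⇒ 1281
(2) 1281|_4 = 4^(4 + 1) + 4^4 + 1 ↦ 5^(5 + 1) + 5^5 + 1|_5 = 18751 ⇒ 18750
(3) 18750|_5 = 5^(5 + 1) + 5^5 ↦ 6^(6 + 1) + 6^6|_6 = 326592 ⇒ 326591
(4) 326591|_6 = 6^(6 + 1) + 5·6^5 + 5·6^4 + 5·6^3 + 5·6^2 + 5·6 + 5 ↦ 7^(7 + 1) + 5·7^5 + 5·7^4 + 5·7^3 + 5·7^2 + 5·7 + 5|_7 = 5862841 ⇒ 5862840
(5) 5862840|_7 = 7^(7 + 1) + 5·7^5 + 5·7^4 + 5·7^3 + 5·7^2 + 5·7 + 4 ↦ 8^(8 + 1) + 5·8^5 + 5·8^4 + 5·8^3 + 5·8^2 + 5·8 + 4|_8 = 134404972 ⇒ 134404971

128542131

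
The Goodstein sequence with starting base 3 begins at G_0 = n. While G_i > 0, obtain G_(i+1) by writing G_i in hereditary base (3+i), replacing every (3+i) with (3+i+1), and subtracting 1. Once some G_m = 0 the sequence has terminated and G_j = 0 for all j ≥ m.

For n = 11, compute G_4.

39

(0) 11|_3 = 3^2 + 2 ↦ 4^2 + 2|_4 = 18 ⇒ 17
(1) 17|_4 = 4^2 + 1 ↦ 5^2 + 1|_5 = 26 ⇒ 25
(2) 25|_5 = 5^2 ↦ 6^2|_6 = 36 ⇒ 35
(3) 35|_6 = 5·6 + 5 ↦ 5·7 + 5|_7 = 40 ⇒ 39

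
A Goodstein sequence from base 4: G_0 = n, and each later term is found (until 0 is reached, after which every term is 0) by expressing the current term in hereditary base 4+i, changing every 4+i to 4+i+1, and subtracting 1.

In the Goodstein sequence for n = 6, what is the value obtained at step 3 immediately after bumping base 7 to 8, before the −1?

6

G_0=6  [base 4] 4 + 2  →[4↦5]→  5 + 2 = 7  −1 ⇒ G_1=6
G_1=6  [base 5] 5 + 1  →[5↦6]→  6 + 1 = 7  −1 ⇒ G_2=6
G_2=6  [base 6] 6  →[6↦7]→  7 = 7  −1 ⇒ G_3=6
G_3=6  [base 7] 6  →[7↦8]→  6 = 6  −1 ⇒ G_4=5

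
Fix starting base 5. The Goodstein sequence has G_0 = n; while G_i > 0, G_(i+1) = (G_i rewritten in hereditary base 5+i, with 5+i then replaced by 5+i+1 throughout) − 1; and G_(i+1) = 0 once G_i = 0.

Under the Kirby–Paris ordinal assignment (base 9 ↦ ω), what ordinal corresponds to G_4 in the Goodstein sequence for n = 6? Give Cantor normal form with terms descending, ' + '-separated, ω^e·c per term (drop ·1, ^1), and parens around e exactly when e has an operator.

4

(0) 6|_5 = 5 + 1 ↦ 6 + 1|_6 = 7 ⇒ 6
(1) 6|_6 = 6 ↦ 7|_7 = 7 ⇒ 6
(2) 6|_7 = 6 ↦ 6|_8 = 6 ⇒ 5
(3) 5|_8 = 5 ↦ 5|_9 = 5 ⇒ 4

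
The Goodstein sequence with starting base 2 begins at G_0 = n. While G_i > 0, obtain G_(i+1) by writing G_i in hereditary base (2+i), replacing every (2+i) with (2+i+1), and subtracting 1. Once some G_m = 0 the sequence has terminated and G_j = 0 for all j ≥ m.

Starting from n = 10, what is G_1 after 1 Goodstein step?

G_0=10  [base 2] 2^(2 + 1) + 2  →[2↦3]→  3^(3 + 1) + 3 = 84  −1 ⇒ G_1=83
G_1=83  [base 3] 3^(3 + 1) + 2  →[3↦4]→  4^(4 + 1) + 2 = 1026  −1 ⇒ G_2=1025

83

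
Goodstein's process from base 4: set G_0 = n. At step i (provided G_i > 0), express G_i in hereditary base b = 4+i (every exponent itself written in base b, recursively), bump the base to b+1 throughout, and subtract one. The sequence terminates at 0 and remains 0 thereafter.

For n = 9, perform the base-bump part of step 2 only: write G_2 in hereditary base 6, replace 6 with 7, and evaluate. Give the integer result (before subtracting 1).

12

base 4: 9 = 2·4 + 1; at 5: 2·5 + 1 = 11; next = 10
base 5: 10 = 2·5; at 6: 2·6 = 12; next = 11
base 6: 11 = 6 + 5; at 7: 7 + 5 = 12; next = 11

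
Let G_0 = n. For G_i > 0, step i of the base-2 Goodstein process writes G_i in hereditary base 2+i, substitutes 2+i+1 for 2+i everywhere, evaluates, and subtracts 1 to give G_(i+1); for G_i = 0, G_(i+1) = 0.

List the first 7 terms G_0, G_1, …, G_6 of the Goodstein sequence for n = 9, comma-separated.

9, 81, 1023, 9842, 140743, 2471826, 50333399

i=0: 9 = 2^(2 + 1) + 1 (b=2); 2→3: 3^(3 + 1) + 1 = 82; 82−1 = 81
i=1: 81 = 3^(3 + 1) (b=3); 3→4: 4^(4 + 1) = 1024; 1024−1 = 1023
i=2: 1023 = 3·4^4 + 3·4^3 + 3·4^2 + 3·4 + 3 (b=4); 4→5: 3·5^5 + 3·5^3 + 3·5^2 + 3·5 + 3 = 9843; 9843−1 = 9842
i=3: 9842 = 3·5^5 + 3·5^3 + 3·5^2 + 3·5 + 2 (b=5); 5→6: 3·6^6 + 3·6^3 + 3·6^2 + 3·6 + 2 = 140744; 140744−1 = 140743
i=4: 140743 = 3·6^6 + 3·6^3 + 3·6^2 + 3·6 + 1 (b=6); 6→7: 3·7^7 + 3·7^3 + 3·7^2 + 3·7 + 1 = 2471827; 2471827−1 = 2471826
i=5: 2471826 = 3·7^7 + 3·7^3 + 3·7^2 + 3·7 (b=7); 7→8: 3·8^8 + 3·8^3 + 3·8^2 + 3·8 = 50333400; 50333400−1 = 50333399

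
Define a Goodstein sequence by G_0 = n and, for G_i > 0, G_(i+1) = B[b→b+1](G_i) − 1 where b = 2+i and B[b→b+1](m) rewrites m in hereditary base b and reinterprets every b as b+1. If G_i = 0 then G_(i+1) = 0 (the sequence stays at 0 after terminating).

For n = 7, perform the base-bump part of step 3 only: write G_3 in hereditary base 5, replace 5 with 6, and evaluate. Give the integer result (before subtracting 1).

base 2: 7 = 2^2 + 2 + 1; at 3: 3^3 + 3 + 1 = 31; next = 30
base 3: 30 = 3^3 + 3; at 4: 4^4 + 4 = 260; next = 259
base 4: 259 = 4^4 + 3; at 5: 5^5 + 3 = 3128; next = 3127
base 5: 3127 = 5^5 + 2; at 6: 6^6 + 2 = 46658; next = 46657

46658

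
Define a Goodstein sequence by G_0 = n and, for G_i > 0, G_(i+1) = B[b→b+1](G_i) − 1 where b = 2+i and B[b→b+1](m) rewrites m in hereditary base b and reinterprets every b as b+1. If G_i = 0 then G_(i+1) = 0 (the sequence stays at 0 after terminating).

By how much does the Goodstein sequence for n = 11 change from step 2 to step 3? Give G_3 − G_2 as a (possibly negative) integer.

(0) 11|_2 = 2^(2 + 1) + 2 + 1 ↦ 3^(3 + 1) + 3 + 1|_3 = 85 ⇒ 84
(1) 84|_3 = 3^(3 + 1) + 3 ↦ 4^(4 + 1) + 4|_4 = 1028 ⇒ 1027
(2) 1027|_4 = 4^(4 + 1) + 3 ↦ 5^(5 + 1) + 3|_5 = 15628 ⇒ 15627

14600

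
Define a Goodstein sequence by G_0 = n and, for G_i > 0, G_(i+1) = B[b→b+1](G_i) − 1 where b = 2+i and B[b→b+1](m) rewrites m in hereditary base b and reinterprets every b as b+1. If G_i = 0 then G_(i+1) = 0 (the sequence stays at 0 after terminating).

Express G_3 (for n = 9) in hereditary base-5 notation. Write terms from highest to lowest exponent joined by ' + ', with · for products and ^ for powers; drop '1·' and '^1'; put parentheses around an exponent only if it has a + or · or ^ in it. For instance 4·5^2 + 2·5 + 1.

step 0: 9 = 2^(2 + 1) + 1; sub 3 for 2: 3^(3 + 1) + 1; = 82; G_1 = 82−1 = 81
step 1: 81 = 3^(3 + 1); sub 4 for 3: 4^(4 + 1); = 1024; G_2 = 1024−1 = 1023
step 2: 1023 = 3·4^4 + 3·4^3 + 3·4^2 + 3·4 + 3; sub 5 for 4: 3·5^5 + 3·5^3 + 3·5^2 + 3·5 + 3; = 9843; G_3 = 9843−1 = 9842
step 3: 9842 = 3·5^5 + 3·5^3 + 3·5^2 + 3·5 + 2; sub 6 for 5: 3·6^6 + 3·6^3 + 3·6^2 + 3·6 + 2; = 140744; G_4 = 140744−1 = 140743

3·5^5 + 3·5^3 + 3·5^2 + 3·5 + 2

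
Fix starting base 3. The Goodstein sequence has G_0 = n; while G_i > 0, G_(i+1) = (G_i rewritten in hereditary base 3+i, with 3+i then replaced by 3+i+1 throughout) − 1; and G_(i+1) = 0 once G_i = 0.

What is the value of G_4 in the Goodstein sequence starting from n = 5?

4

i=0: 5 = 3 + 2 (b=3); 3→4: 4 + 2 = 6; 6−1 = 5
i=1: 5 = 4 + 1 (b=4); 4→5: 5 + 1 = 6; 6−1 = 5
i=2: 5 = 5 (b=5); 5→6: 6 = 6; 6−1 = 5
i=3: 5 = 5 (b=6); 6→7: 5 = 5; 5−1 = 4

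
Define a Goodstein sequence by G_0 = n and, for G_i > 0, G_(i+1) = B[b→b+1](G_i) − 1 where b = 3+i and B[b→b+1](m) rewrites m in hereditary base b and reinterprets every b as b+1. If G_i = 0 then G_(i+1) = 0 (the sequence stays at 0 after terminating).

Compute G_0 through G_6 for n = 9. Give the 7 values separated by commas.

9, 15, 17, 19, 21, 23, 24

base 3: 9 = 3^2; at 4: 4^2 = 16; next = 15
base 4: 15 = 3·4 + 3; at 5: 3·5 + 3 = 18; next = 17
base 5: 17 = 3·5 + 2; at 6: 3·6 + 2 = 20; next = 19
base 6: 19 = 3·6 + 1; at 7: 3·7 + 1 = 22; next = 21
base 7: 21 = 3·7; at 8: 3·8 = 24; next = 23
base 8: 23 = 2·8 + 7; at 9: 2·9 + 7 = 25; next = 24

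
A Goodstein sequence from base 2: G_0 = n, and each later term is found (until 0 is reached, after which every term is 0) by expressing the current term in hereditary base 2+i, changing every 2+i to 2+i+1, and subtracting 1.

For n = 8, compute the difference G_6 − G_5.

31907376

8 —HB2→ 2^(2 + 1) —bump→ 3^(3 + 1) = 81 —(−1)→ 80
80 —HB3→ 2·3^3 + 2·3^2 + 2·3 + 2 —bump→ 2·4^4 + 2·4^2 + 2·4 + 2 = 554 —(−1)→ 553
553 —HB4→ 2·4^4 + 2·4^2 + 2·4 + 1 —bump→ 2·5^5 + 2·5^2 + 2·5 + 1 = 6311 —(−1)→ 6310
6310 —HB5→ 2·5^5 + 2·5^2 + 2·5 —bump→ 2·6^6 + 2·6^2 + 2·6 = 93396 —(−1)→ 93395
93395 —HB6→ 2·6^6 + 2·6^2 + 6 + 5 —bump→ 2·7^7 + 2·7^2 + 7 + 5 = 1647196 —(−1)→ 1647195
1647195 —HB7→ 2·7^7 + 2·7^2 + 7 + 4 —bump→ 2·8^8 + 2·8^2 + 8 + 4 = 33554572 —(−1)→ 33554571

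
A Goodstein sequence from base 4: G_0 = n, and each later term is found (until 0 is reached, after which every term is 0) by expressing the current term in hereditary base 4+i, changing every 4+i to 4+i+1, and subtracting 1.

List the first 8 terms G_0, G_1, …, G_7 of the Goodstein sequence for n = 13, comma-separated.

13, 15, 17, 18, 19, 20, 21, 22

G_0 = 13. HB_4(13) = 3·4 + 1. Bump = 16. G_1 = 15.
G_1 = 15. HB_5(15) = 3·5. Bump = 18. G_2 = 17.
G_2 = 17. HB_6(17) = 2·6 + 5. Bump = 19. G_3 = 18.
G_3 = 18. HB_7(18) = 2·7 + 4. Bump = 20. G_4 = 19.
G_4 = 19. HB_8(19) = 2·8 + 3. Bump = 21. G_5 = 20.
G_5 = 20. HB_9(20) = 2·9 + 2. Bump = 22. G_6 = 21.
G_6 = 21. HB_10(21) = 2·10 + 1. Bump = 23. G_7 = 22.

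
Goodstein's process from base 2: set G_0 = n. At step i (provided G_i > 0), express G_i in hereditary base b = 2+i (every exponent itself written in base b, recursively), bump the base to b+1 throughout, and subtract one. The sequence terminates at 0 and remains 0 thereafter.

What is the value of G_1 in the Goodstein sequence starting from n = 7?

30

(0) 7|_2 = 2^2 + 2 + 1 ↦ 3^3 + 3 + 1|_3 = 31 ⇒ 30
(1) 30|_3 = 3^3 + 3 ↦ 4^4 + 4|_4 = 260 ⇒ 259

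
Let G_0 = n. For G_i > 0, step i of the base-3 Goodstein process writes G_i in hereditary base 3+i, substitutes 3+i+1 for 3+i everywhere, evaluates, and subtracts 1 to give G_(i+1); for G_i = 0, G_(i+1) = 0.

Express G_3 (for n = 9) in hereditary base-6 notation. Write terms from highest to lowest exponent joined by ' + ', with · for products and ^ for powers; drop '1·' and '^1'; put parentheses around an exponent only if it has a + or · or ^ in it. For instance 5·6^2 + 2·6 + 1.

3·6 + 1

(0) 9|_3 = 3^2 ↦ 4^2|_4 = 16 ⇒ 15
(1) 15|_4 = 3·4 + 3 ↦ 3·5 + 3|_5 = 18 ⇒ 17
(2) 17|_5 = 3·5 + 2 ↦ 3·6 + 2|_6 = 20 ⇒ 19
(3) 19|_6 = 3·6 + 1 ↦ 3·7 + 1|_7 = 22 ⇒ 21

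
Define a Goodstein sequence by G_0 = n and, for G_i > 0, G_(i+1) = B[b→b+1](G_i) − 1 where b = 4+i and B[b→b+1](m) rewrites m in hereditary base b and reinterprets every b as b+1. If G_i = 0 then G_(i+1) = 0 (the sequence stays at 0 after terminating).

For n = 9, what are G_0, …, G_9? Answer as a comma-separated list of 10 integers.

9, 10, 11, 11, 11, 11, 11, 11, 11, 10

9 —HB4→ 2·4 + 1 —bump→ 2·5 + 1 = 11 —(−1)→ 10
10 —HB5→ 2·5 —bump→ 2·6 = 12 —(−1)→ 11
11 —HB6→ 6 + 5 —bump→ 7 + 5 = 12 —(−1)→ 11
11 —HB7→ 7 + 4 —bump→ 8 + 4 = 12 —(−1)→ 11
11 —HB8→ 8 + 3 —bump→ 9 + 3 = 12 —(−1)→ 11
11 —HB9→ 9 + 2 —bump→ 10 + 2 = 12 —(−1)→ 11
11 —HB10→ 10 + 1 —bump→ 11 + 1 = 12 —(−1)→ 11
11 —HB11→ 11 —bump→ 12 = 12 —(−1)→ 11
11 —HB12→ 11 —bump→ 11 = 11 —(−1)→ 10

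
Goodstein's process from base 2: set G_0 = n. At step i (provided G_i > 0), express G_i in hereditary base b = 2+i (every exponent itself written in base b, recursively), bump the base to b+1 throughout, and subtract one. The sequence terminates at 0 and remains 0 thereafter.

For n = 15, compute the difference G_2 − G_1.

[0] 15 ≡ 2^(2 + 1) + 2^2 + 2 + 1 (base 2). Lift 3: 112. −1: 111.
[1] 111 ≡ 3^(3 + 1) + 3^3 + 3 (base 3). Lift 4: 1284. −1: 1283.

1172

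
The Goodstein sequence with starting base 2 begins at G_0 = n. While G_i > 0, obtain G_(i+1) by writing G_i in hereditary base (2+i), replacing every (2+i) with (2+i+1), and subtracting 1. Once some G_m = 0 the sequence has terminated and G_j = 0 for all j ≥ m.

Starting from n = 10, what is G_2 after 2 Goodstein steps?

1025

10 —HB2→ 2^(2 + 1) + 2 —bump→ 3^(3 + 1) + 3 = 84 —(−1)→ 83
83 —HB3→ 3^(3 + 1) + 2 —bump→ 4^(4 + 1) + 2 = 1026 —(−1)→ 1025
1025 —HB4→ 4^(4 + 1) + 1 —bump→ 5^(5 + 1) + 1 = 15626 —(−1)→ 15625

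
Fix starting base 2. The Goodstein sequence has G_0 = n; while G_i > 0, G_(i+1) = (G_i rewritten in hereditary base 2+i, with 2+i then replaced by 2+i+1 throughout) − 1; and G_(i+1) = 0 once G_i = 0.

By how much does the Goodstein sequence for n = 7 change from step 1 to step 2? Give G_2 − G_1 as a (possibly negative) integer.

G_0 = 7. HB_2(7) = 2^2 + 2 + 1. Bump = 31. G_1 = 30.
G_1 = 30. HB_3(30) = 3^3 + 3. Bump = 260. G_2 = 259.

229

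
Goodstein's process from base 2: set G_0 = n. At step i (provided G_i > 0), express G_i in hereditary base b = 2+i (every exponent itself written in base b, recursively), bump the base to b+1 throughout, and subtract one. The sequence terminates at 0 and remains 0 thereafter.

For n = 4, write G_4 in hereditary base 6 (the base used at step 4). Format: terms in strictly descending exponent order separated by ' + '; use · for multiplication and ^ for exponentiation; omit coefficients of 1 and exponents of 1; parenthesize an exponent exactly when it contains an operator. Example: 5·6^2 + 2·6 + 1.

2·6^2 + 6 + 5

G_0=4  [base 2] 2^2  →[2↦3]→  3^3 = 27  −1 ⇒ G_1=26
G_1=26  [base 3] 2·3^2 + 2·3 + 2  →[3↦4]→  2·4^2 + 2·4 + 2 = 42  −1 ⇒ G_2=41
G_2=41  [base 4] 2·4^2 + 2·4 + 1  →[4↦5]→  2·5^2 + 2·5 + 1 = 61  −1 ⇒ G_3=60
G_3=60  [base 5] 2·5^2 + 2·5  →[5↦6]→  2·6^2 + 2·6 = 84  −1 ⇒ G_4=83
G_4=83  [base 6] 2·6^2 + 6 + 5  →[6↦7]→  2·7^2 + 7 + 5 = 110  −1 ⇒ G_5=109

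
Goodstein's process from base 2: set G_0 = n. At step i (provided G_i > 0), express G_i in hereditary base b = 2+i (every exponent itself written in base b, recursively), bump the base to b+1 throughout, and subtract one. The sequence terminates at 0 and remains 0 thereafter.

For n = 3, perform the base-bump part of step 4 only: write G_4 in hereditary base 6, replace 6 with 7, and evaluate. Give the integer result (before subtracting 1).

(0) 3|_2 = 2 + 1 ↦ 3 + 1|_3 = 4 ⇒ 3
(1) 3|_3 = 3 ↦ 4|_4 = 4 ⇒ 3
(2) 3|_4 = 3 ↦ 3|_5 = 3 ⇒ 2
(3) 2|_5 = 2 ↦ 2|_6 = 2 ⇒ 1
(4) 1|_6 = 1 ↦ 1|_7 = 1 ⇒ 0

1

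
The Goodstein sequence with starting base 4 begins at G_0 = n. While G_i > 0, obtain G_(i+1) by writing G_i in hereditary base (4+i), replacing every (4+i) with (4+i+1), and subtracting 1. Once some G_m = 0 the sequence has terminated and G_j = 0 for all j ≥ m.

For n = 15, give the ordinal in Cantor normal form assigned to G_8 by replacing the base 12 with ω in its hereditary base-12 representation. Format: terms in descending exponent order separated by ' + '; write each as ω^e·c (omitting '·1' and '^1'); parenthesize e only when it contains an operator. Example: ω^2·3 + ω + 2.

(0) 15|_4 = 3·4 + 3 ↦ 3·5 + 3|_5 = 18 ⇒ 17
(1) 17|_5 = 3·5 + 2 ↦ 3·6 + 2|_6 = 20 ⇒ 19
(2) 19|_6 = 3·6 + 1 ↦ 3·7 + 1|_7 = 22 ⇒ 21
(3) 21|_7 = 3·7 ↦ 3·8|_8 = 24 ⇒ 23
(4) 23|_8 = 2·8 + 7 ↦ 2·9 + 7|_9 = 25 ⇒ 24
(5) 24|_9 = 2·9 + 6 ↦ 2·10 + 6|_10 = 26 ⇒ 25
(6) 25|_10 = 2·10 + 5 ↦ 2·11 + 5|_11 = 27 ⇒ 26
(7) 26|_11 = 2·11 + 4 ↦ 2·12 + 4|_12 = 28 ⇒ 27

ω·2 + 3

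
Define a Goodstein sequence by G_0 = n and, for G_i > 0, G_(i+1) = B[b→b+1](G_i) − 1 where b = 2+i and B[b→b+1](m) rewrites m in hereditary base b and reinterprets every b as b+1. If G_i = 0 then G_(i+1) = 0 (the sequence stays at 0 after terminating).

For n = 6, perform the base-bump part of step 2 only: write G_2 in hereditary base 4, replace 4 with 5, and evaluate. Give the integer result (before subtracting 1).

G_0=6  [base 2] 2^2 + 2  →[2↦3]→  3^3 + 3 = 30  −1 ⇒ G_1=29
G_1=29  [base 3] 3^3 + 2  →[3↦4]→  4^4 + 2 = 258  −1 ⇒ G_2=257
G_2=257  [base 4] 4^4 + 1  →[4↦5]→  5^5 + 1 = 3126  −1 ⇒ G_3=3125

3126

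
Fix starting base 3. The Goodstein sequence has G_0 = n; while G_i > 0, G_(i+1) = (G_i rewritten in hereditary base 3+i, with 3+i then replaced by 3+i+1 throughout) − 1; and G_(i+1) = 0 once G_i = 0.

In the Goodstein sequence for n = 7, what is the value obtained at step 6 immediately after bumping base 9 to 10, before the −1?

i=0: 7 = 2·3 + 1 (b=3); 3→4: 2·4 + 1 = 9; 9−1 = 8
i=1: 8 = 2·4 (b=4); 4→5: 2·5 = 10; 10−1 = 9
i=2: 9 = 5 + 4 (b=5); 5→6: 6 + 4 = 10; 10−1 = 9
i=3: 9 = 6 + 3 (b=6); 6→7: 7 + 3 = 10; 10−1 = 9
i=4: 9 = 7 + 2 (b=7); 7→8: 8 + 2 = 10; 10−1 = 9
i=5: 9 = 8 + 1 (b=8); 8→9: 9 + 1 = 10; 10−1 = 9
i=6: 9 = 9 (b=9); 9→10: 10 = 10; 10−1 = 9

10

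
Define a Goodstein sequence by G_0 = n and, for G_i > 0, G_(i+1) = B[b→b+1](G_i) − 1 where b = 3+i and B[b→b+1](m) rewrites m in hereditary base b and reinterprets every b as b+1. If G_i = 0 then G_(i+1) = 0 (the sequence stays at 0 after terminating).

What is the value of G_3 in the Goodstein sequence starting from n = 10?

[0] 10 ≡ 3^2 + 1 (base 3). Lift 4: 17. −1: 16.
[1] 16 ≡ 4^2 (base 4). Lift 5: 25. −1: 24.
[2] 24 ≡ 4·5 + 4 (base 5). Lift 6: 28. −1: 27.

27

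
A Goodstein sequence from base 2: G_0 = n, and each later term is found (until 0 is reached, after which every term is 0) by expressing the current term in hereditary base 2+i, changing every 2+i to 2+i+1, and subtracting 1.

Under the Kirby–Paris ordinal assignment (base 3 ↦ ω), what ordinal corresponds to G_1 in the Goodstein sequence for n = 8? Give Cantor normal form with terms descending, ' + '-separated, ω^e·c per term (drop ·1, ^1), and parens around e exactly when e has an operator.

base 2: 8 = 2^(2 + 1); at 3: 3^(3 + 1) = 81; next = 80
base 3: 80 = 2·3^3 + 2·3^2 + 2·3 + 2; at 4: 2·4^4 + 2·4^2 + 2·4 + 2 = 554; next = 553

ω^ω·2 + ω^2·2 + ω·2 + 2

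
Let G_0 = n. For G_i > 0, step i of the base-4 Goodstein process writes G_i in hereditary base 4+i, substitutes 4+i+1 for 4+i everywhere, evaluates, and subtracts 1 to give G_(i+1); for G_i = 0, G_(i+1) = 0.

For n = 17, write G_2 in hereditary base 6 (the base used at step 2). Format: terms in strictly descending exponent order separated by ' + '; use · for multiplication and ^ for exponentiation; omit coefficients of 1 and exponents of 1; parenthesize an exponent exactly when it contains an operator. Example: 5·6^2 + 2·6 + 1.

5·6 + 5

i=0: 17 = 4^2 + 1 (b=4); 4→5: 5^2 + 1 = 26; 26−1 = 25
i=1: 25 = 5^2 (b=5); 5→6: 6^2 = 36; 36−1 = 35
i=2: 35 = 5·6 + 5 (b=6); 6→7: 5·7 + 5 = 40; 40−1 = 39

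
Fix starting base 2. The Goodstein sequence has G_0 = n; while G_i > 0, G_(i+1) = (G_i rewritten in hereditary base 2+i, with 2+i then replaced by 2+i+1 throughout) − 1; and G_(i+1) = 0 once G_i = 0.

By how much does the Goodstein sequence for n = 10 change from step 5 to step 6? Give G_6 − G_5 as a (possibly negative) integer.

79857569

G_0 = 10. HB_2(10) = 2^(2 + 1) + 2. Bump = 84. G_1 = 83.
G_1 = 83. HB_3(83) = 3^(3 + 1) + 2. Bump = 1026. G_2 = 1025.
G_2 = 1025. HB_4(1025) = 4^(4 + 1) + 1. Bump = 15626. G_3 = 15625.
G_3 = 15625. HB_5(15625) = 5^(5 + 1). Bump = 279936. G_4 = 279935.
G_4 = 279935. HB_6(279935) = 5·6^6 + 5·6^5 + 5·6^4 + 5·6^3 + 5·6^2 + 5·6 + 5. Bump = 4215755. G_5 = 4215754.
G_5 = 4215754. HB_7(4215754) = 5·7^7 + 5·7^5 + 5·7^4 + 5·7^3 + 5·7^2 + 5·7 + 4. Bump = 84073324. G_6 = 84073323.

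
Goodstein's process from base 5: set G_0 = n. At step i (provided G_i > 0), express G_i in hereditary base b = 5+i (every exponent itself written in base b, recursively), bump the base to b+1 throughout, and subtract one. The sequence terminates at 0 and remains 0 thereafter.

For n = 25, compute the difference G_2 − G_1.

G_0=25  [base 5] 5^2  →[5↦6]→  6^2 = 36  −1 ⇒ G_1=35
G_1=35  [base 6] 5·6 + 5  →[6↦7]→  5·7 + 5 = 40  −1 ⇒ G_2=39

4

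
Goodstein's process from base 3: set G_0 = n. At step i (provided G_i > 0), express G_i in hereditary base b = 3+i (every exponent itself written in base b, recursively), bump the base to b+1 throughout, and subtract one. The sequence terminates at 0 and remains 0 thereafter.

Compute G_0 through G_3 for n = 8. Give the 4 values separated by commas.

i=0: 8 = 2·3 + 2 (b=3); 3→4: 2·4 + 2 = 10; 10−1 = 9
i=1: 9 = 2·4 + 1 (b=4); 4→5: 2·5 + 1 = 11; 11−1 = 10
i=2: 10 = 2·5 (b=5); 5→6: 2·6 = 12; 12−1 = 11

8, 9, 10, 11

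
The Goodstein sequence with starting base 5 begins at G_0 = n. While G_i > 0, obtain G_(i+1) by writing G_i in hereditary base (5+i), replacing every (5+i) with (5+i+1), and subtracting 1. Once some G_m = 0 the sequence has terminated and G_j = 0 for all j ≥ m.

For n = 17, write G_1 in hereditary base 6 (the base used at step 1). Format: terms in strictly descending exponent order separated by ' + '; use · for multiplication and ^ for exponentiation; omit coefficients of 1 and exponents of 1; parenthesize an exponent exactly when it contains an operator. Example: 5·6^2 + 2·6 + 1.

G_0 = 17. HB_5(17) = 3·5 + 2. Bump = 20. G_1 = 19.
G_1 = 19. HB_6(19) = 3·6 + 1. Bump = 22. G_2 = 21.

3·6 + 1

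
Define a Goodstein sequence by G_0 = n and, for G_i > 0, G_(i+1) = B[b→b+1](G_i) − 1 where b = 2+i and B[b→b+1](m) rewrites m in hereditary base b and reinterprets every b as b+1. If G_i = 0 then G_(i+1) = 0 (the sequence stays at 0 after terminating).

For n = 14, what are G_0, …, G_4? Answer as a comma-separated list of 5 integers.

14, 110, 1281, 18750, 326591

G_0 = 14. HB_2(14) = 2^(2 + 1) + 2^2 + 2. Bump = 111. G_1 = 110.
G_1 = 110. HB_3(110) = 3^(3 + 1) + 3^3 + 2. Bump = 1282. G_2 = 1281.
G_2 = 1281. HB_4(1281) = 4^(4 + 1) + 4^4 + 1. Bump = 18751. G_3 = 18750.
G_3 = 18750. HB_5(18750) = 5^(5 + 1) + 5^5. Bump = 326592. G_4 = 326591.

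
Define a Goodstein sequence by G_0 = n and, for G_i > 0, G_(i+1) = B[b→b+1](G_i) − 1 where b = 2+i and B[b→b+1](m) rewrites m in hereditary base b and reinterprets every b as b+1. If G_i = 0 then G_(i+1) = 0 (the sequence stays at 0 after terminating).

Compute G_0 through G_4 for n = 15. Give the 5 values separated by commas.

15, 111, 1283, 18752, 326593

[0] 15 ≡ 2^(2 + 1) + 2^2 + 2 + 1 (base 2). Lift 3: 112. −1: 111.
[1] 111 ≡ 3^(3 + 1) + 3^3 + 3 (base 3). Lift 4: 1284. −1: 1283.
[2] 1283 ≡ 4^(4 + 1) + 4^4 + 3 (base 4). Lift 5: 18753. −1: 18752.
[3] 18752 ≡ 5^(5 + 1) + 5^5 + 2 (base 5). Lift 6: 326594. −1: 326593.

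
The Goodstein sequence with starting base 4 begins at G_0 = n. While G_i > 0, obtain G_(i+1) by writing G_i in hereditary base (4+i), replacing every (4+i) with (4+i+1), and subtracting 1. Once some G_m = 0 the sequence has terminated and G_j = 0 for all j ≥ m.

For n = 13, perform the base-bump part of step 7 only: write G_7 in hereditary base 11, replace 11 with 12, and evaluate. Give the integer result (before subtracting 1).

24

G_0=13  [base 4] 3·4 + 1  →[4↦5]→  3·5 + 1 = 16  −1 ⇒ G_1=15
G_1=15  [base 5] 3·5  →[5↦6]→  3·6 = 18  −1 ⇒ G_2=17
G_2=17  [base 6] 2·6 + 5  →[6↦7]→  2·7 + 5 = 19  −1 ⇒ G_3=18
G_3=18  [base 7] 2·7 + 4  →[7↦8]→  2·8 + 4 = 20  −1 ⇒ G_4=19
G_4=19  [base 8] 2·8 + 3  →[8↦9]→  2·9 + 3 = 21  −1 ⇒ G_5=20
G_5=20  [base 9] 2·9 + 2  →[9↦10]→  2·10 + 2 = 22  −1 ⇒ G_6=21
G_6=21  [base 10] 2·10 + 1  →[10↦11]→  2·11 + 1 = 23  −1 ⇒ G_7=22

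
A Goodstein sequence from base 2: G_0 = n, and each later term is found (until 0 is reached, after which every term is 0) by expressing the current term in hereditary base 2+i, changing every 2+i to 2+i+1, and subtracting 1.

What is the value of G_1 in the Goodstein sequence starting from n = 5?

G_0=5  [base 2] 2^2 + 1  →[2↦3]→  3^3 + 1 = 28  −1 ⇒ G_1=27
G_1=27  [base 3] 3^3  →[3↦4]→  4^4 = 256  −1 ⇒ G_2=255

27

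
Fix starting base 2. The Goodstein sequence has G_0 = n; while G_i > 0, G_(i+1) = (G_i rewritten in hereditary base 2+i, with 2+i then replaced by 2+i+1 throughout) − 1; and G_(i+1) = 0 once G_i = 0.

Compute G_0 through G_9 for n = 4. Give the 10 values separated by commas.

4 —HB2→ 2^2 —bump→ 3^3 = 27 —(−1)→ 26
26 —HB3→ 2·3^2 + 2·3 + 2 —bump→ 2·4^2 + 2·4 + 2 = 42 —(−1)→ 41
41 —HB4→ 2·4^2 + 2·4 + 1 —bump→ 2·5^2 + 2·5 + 1 = 61 —(−1)→ 60
60 —HB5→ 2·5^2 + 2·5 —bump→ 2·6^2 + 2·6 = 84 —(−1)→ 83
83 —HB6→ 2·6^2 + 6 + 5 —bump→ 2·7^2 + 7 + 5 = 110 —(−1)→ 109
109 —HB7→ 2·7^2 + 7 + 4 —bump→ 2·8^2 + 8 + 4 = 140 —(−1)→ 139
139 —HB8→ 2·8^2 + 8 + 3 —bump→ 2·9^2 + 9 + 3 = 174 —(−1)→ 173
173 —HB9→ 2·9^2 + 9 + 2 —bump→ 2·10^2 + 10 + 2 = 212 —(−1)→ 211
211 —HB10→ 2·10^2 + 10 + 1 —bump→ 2·11^2 + 11 + 1 = 254 —(−1)→ 253

4, 26, 41, 60, 83, 109, 139, 173, 211, 253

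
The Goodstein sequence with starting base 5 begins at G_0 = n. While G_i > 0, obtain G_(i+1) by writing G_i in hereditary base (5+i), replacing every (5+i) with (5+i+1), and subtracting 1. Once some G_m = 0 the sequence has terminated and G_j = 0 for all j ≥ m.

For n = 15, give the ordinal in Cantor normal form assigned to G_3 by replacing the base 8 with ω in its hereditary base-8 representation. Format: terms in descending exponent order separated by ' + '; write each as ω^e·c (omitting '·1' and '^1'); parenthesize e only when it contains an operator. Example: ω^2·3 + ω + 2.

ω·2 + 3

step 0: 15 = 3·5; sub 6 for 5: 3·6; = 18; G_1 = 18−1 = 17
step 1: 17 = 2·6 + 5; sub 7 for 6: 2·7 + 5; = 19; G_2 = 19−1 = 18
step 2: 18 = 2·7 + 4; sub 8 for 7: 2·8 + 4; = 20; G_3 = 20−1 = 19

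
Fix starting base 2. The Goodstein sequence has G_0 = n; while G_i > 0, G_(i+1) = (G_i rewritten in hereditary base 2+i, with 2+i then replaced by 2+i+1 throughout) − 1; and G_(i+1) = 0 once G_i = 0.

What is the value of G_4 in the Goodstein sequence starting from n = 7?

step 0: 7 = 2^2 + 2 + 1; sub 3 for 2: 3^3 + 3 + 1; = 31; G_1 = 31−1 = 30
step 1: 30 = 3^3 + 3; sub 4 for 3: 4^4 + 4; = 260; G_2 = 260−1 = 259
step 2: 259 = 4^4 + 3; sub 5 for 4: 5^5 + 3; = 3128; G_3 = 3128−1 = 3127
step 3: 3127 = 5^5 + 2; sub 6 for 5: 6^6 + 2; = 46658; G_4 = 46658−1 = 46657
step 4: 46657 = 6^6 + 1; sub 7 for 6: 7^7 + 1; = 823544; G_5 = 823544−1 = 823543

46657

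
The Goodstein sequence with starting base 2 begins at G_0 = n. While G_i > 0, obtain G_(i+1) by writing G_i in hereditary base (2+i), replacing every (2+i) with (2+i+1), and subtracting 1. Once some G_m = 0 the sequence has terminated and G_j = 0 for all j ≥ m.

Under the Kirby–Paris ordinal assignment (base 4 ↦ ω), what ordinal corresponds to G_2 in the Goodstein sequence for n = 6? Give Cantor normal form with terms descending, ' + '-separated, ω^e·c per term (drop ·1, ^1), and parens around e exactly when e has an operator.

ω^ω + 1

(0) 6|_2 = 2^2 + 2 ↦ 3^3 + 3|_3 = 30 ⇒ 29
(1) 29|_3 = 3^3 + 2 ↦ 4^4 + 2|_4 = 258 ⇒ 257
(2) 257|_4 = 4^4 + 1 ↦ 5^5 + 1|_5 = 3126 ⇒ 3125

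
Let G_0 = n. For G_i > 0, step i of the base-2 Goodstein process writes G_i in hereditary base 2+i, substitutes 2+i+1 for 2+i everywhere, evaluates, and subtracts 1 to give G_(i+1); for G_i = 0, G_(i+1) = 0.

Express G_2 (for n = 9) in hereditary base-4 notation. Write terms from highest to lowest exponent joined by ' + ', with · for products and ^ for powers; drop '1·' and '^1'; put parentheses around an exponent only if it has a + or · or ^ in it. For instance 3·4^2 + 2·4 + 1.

9 —HB2→ 2^(2 + 1) + 1 —bump→ 3^(3 + 1) + 1 = 82 —(−1)→ 81
81 —HB3→ 3^(3 + 1) —bump→ 4^(4 + 1) = 1024 —(−1)→ 1023

3·4^4 + 3·4^3 + 3·4^2 + 3·4 + 3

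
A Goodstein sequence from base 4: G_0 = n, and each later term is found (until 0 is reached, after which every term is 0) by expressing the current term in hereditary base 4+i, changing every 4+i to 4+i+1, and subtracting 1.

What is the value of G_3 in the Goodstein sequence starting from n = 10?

i=0: 10 = 2·4 + 2 (b=4); 4→5: 2·5 + 2 = 12; 12−1 = 11
i=1: 11 = 2·5 + 1 (b=5); 5→6: 2·6 + 1 = 13; 13−1 = 12
i=2: 12 = 2·6 (b=6); 6→7: 2·7 = 14; 14−1 = 13
i=3: 13 = 7 + 6 (b=7); 7→8: 8 + 6 = 14; 14−1 = 13

13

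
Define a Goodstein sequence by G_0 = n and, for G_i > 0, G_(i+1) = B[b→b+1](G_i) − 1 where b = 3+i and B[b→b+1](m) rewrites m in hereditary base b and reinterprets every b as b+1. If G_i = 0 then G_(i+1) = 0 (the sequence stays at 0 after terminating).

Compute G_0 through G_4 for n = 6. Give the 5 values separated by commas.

(0) 6|_3 = 2·3 ↦ 2·4|_4 = 8 ⇒ 7
(1) 7|_4 = 4 + 3 ↦ 5 + 3|_5 = 8 ⇒ 7
(2) 7|_5 = 5 + 2 ↦ 6 + 2|_6 = 8 ⇒ 7
(3) 7|_6 = 6 + 1 ↦ 7 + 1|_7 = 8 ⇒ 7

6, 7, 7, 7, 7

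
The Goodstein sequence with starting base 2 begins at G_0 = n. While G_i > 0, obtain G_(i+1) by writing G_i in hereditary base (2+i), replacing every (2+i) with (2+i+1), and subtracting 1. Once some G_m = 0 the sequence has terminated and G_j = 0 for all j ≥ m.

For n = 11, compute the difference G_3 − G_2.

14600

[0] 11 ≡ 2^(2 + 1) + 2 + 1 (base 2). Lift 3: 85. −1: 84.
[1] 84 ≡ 3^(3 + 1) + 3 (base 3). Lift 4: 1028. −1: 1027.
[2] 1027 ≡ 4^(4 + 1) + 3 (base 4). Lift 5: 15628. −1: 15627.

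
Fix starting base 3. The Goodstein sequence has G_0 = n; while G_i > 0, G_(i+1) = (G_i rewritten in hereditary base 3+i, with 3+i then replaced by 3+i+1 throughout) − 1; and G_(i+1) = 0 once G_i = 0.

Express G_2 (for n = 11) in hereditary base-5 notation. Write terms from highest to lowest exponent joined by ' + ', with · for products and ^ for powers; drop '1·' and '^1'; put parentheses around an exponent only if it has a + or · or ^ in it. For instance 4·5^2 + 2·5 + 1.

5^2

G_0=11  [base 3] 3^2 + 2  →[3↦4]→  4^2 + 2 = 18  −1 ⇒ G_1=17
G_1=17  [base 4] 4^2 + 1  →[4↦5]→  5^2 + 1 = 26  −1 ⇒ G_2=25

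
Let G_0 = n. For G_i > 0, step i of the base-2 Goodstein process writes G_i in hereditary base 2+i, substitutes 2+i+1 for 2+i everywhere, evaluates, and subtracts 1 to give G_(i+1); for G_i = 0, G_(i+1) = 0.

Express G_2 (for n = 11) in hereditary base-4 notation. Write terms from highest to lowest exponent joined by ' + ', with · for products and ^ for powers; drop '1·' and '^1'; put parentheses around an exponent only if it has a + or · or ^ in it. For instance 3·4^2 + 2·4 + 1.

4^(4 + 1) + 3

11 —HB2→ 2^(2 + 1) + 2 + 1 —bump→ 3^(3 + 1) + 3 + 1 = 85 —(−1)→ 84
84 —HB3→ 3^(3 + 1) + 3 —bump→ 4^(4 + 1) + 4 = 1028 —(−1)→ 1027
1027 —HB4→ 4^(4 + 1) + 3 —bump→ 5^(5 + 1) + 3 = 15628 —(−1)→ 15627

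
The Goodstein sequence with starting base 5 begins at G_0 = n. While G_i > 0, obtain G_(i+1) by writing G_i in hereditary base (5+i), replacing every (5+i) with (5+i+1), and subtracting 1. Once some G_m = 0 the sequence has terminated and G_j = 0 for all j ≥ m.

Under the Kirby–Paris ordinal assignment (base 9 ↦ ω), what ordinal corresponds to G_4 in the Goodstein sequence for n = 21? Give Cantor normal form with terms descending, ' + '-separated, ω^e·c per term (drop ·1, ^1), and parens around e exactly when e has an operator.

ω·3 + 4

base 5: 21 = 4·5 + 1; at 6: 4·6 + 1 = 25; next = 24
base 6: 24 = 4·6; at 7: 4·7 = 28; next = 27
base 7: 27 = 3·7 + 6; at 8: 3·8 + 6 = 30; next = 29
base 8: 29 = 3·8 + 5; at 9: 3·9 + 5 = 32; next = 31
base 9: 31 = 3·9 + 4; at 10: 3·10 + 4 = 34; next = 33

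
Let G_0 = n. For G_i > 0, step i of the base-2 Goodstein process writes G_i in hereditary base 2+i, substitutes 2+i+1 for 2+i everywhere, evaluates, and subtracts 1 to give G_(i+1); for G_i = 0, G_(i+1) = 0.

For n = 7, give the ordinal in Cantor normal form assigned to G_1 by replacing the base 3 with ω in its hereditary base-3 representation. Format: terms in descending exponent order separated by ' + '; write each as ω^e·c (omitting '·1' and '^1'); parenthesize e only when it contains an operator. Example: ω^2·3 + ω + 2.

ω^ω + ω

G_0=7  [base 2] 2^2 + 2 + 1  →[2↦3]→  3^3 + 3 + 1 = 31  −1 ⇒ G_1=30
G_1=30  [base 3] 3^3 + 3  →[3↦4]→  4^4 + 4 = 260  −1 ⇒ G_2=259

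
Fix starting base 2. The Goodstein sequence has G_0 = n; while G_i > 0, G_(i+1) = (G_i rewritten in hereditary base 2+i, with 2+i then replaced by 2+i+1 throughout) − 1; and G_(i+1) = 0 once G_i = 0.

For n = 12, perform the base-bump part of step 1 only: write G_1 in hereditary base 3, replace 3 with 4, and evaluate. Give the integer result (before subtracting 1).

base 2: 12 = 2^(2 + 1) + 2^2; at 3: 3^(3 + 1) + 3^3 = 108; next = 107
base 3: 107 = 3^(3 + 1) + 2·3^2 + 2·3 + 2; at 4: 4^(4 + 1) + 2·4^2 + 2·4 + 2 = 1066; next = 1065

1066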